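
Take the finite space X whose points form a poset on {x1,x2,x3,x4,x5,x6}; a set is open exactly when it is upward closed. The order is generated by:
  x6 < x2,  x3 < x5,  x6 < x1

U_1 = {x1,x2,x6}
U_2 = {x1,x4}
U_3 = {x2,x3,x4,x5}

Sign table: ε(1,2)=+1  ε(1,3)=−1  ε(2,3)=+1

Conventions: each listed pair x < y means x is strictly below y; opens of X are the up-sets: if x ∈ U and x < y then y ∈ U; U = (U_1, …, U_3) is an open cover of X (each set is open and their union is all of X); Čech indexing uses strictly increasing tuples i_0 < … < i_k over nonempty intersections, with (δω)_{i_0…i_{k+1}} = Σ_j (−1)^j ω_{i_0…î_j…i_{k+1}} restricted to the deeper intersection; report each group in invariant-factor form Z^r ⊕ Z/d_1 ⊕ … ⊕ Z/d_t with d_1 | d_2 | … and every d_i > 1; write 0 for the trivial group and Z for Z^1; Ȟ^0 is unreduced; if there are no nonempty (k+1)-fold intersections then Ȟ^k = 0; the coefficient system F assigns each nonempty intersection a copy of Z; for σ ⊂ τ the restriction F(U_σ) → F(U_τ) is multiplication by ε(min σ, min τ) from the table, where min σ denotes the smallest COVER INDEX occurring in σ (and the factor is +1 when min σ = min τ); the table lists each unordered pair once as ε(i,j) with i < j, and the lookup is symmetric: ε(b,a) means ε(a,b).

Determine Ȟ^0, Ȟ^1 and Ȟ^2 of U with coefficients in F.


nerve of the cover:
  U12={x1} U13={x2} U23={x4}
C dims 3,3; δ0: rk 3, SNF 1^2·2
Ȟ^0 = (3 − 3) − 0 = 0, so Ȟ^0 ≅ 0
Ȟ^1 = (3 − 0) − 3 = 0 plus torsion [2], so Ȟ^1 ≅ Z/2
Ȟ^2 = (0 − 0) − 0 = 0, so Ȟ^2 ≅ 0

Ȟ^0(U;F) ≅ 0,  Ȟ^1(U;F) ≅ Z/2,  Ȟ^2(U;F) ≅ 0


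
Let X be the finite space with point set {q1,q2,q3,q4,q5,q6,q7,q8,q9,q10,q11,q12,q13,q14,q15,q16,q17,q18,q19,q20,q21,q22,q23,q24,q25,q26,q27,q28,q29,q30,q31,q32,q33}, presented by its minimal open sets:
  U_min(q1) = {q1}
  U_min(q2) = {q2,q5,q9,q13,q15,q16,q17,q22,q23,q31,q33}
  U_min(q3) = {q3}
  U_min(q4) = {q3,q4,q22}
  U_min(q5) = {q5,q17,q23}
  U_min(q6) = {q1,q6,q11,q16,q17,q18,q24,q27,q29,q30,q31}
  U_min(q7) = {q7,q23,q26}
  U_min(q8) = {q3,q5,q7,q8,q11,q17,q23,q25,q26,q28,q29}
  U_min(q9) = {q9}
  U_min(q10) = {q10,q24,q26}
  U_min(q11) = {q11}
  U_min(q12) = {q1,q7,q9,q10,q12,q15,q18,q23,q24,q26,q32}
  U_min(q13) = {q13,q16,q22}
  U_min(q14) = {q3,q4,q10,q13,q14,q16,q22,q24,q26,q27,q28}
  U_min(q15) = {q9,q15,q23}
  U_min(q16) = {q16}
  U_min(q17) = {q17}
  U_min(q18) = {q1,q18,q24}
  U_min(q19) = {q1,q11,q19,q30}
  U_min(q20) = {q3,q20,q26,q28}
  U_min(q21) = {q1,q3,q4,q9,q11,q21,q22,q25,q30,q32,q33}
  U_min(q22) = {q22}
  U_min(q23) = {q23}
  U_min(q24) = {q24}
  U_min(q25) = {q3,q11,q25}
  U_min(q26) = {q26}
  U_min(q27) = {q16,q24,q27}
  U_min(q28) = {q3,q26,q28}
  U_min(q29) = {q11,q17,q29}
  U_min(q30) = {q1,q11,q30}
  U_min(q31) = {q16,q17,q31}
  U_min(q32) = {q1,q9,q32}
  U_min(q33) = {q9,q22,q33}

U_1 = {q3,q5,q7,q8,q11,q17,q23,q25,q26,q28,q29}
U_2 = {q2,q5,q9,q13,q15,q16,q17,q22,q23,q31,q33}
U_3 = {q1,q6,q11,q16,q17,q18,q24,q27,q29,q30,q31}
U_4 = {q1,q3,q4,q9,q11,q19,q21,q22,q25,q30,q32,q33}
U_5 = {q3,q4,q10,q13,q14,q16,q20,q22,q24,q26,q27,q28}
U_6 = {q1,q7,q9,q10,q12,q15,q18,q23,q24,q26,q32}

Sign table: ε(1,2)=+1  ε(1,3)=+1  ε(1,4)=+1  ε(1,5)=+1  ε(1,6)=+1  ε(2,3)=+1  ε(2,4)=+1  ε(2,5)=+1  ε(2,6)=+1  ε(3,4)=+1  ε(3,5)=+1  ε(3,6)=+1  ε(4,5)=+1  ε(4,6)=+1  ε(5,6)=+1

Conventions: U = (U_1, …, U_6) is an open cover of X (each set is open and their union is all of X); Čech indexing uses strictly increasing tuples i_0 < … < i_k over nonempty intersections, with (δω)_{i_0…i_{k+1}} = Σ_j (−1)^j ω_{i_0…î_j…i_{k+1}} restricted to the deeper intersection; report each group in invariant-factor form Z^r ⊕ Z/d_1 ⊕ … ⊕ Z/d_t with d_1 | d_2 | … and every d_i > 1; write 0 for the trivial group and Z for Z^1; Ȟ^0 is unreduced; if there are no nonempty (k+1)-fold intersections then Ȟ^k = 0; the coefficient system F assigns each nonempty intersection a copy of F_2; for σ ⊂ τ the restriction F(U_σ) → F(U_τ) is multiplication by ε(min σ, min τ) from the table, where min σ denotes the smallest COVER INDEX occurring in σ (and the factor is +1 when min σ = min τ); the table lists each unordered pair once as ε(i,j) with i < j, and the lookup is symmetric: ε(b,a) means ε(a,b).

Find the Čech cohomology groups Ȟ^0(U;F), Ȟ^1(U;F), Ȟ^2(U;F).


Ȟ^0 ≅ Z/2, Ȟ^1 ≅ Z/2 and Ȟ^2 ≅ Z/2

intersection data:
  U12={q5,q17,q23} U13={q11,q17,q29} U14={q3,q11,q25} U15={q3,q26,q28} U16={q7,q23,q26} U23={q16,q17,q31} U24={q9,q22,q33} U25={q13,q16,q22} U26={q9,q15,q23} U34={q1,q11,q30} U35={q16,q24,q27} U36={q1,q18,q24} U45={q3,q4,q22} U46={q1,q9,q32} U56={q10,q24,q26}
  U123={q17} U126={q23} U134={q11} U145={q3} U156={q26} U235={q16} U245={q22} U246={q9} U346={q1} U356={q24}
C dims 6,15,10; δ0: rk_F2 5; δ1: rk_F2 9
Ȟ^0 = (6 − 5) − 0 = 1, so Ȟ^0 ≅ Z/2
Ȟ^1 = (15 − 9) − 5 = 1, so Ȟ^1 ≅ Z/2
Ȟ^2 = (10 − 0) − 9 = 1, so Ȟ^2 ≅ Z/2


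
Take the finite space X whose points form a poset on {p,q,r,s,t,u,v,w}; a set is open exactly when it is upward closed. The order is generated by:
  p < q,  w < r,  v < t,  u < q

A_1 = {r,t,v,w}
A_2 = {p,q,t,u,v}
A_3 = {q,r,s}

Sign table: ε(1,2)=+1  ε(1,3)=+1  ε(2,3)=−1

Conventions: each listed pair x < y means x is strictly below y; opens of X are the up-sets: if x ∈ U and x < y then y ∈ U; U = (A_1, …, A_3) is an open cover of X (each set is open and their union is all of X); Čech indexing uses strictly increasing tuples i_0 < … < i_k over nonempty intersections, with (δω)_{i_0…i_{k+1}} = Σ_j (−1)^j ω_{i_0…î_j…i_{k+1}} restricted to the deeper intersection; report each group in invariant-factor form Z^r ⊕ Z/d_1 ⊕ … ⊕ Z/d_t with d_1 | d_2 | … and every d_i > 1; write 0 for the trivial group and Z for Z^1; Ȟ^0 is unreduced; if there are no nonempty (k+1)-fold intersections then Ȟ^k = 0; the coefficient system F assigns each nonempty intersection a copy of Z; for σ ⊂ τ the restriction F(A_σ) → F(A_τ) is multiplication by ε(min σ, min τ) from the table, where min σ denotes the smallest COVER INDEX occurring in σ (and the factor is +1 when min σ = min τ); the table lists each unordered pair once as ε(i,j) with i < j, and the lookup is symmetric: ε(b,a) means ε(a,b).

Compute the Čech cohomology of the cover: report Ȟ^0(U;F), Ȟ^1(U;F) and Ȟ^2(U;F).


Ȟ^0(U;F) ≅ 0, Ȟ^1(U;F) ≅ Z/2, Ȟ^2(U;F) ≅ 0

nerve simplices:
  A12={t,v} A13={r} A23={q}
C dims 3,3; δ0: rk 3, SNF 1^2·2
degree 0: 3−3−0 = 0 → Ȟ^0 ≅ 0
degree 1: 3−0−3 = 0 plus torsion [2] → Ȟ^1 ≅ Z/2
degree 2: 0−0−0 = 0 → Ȟ^2 ≅ 0


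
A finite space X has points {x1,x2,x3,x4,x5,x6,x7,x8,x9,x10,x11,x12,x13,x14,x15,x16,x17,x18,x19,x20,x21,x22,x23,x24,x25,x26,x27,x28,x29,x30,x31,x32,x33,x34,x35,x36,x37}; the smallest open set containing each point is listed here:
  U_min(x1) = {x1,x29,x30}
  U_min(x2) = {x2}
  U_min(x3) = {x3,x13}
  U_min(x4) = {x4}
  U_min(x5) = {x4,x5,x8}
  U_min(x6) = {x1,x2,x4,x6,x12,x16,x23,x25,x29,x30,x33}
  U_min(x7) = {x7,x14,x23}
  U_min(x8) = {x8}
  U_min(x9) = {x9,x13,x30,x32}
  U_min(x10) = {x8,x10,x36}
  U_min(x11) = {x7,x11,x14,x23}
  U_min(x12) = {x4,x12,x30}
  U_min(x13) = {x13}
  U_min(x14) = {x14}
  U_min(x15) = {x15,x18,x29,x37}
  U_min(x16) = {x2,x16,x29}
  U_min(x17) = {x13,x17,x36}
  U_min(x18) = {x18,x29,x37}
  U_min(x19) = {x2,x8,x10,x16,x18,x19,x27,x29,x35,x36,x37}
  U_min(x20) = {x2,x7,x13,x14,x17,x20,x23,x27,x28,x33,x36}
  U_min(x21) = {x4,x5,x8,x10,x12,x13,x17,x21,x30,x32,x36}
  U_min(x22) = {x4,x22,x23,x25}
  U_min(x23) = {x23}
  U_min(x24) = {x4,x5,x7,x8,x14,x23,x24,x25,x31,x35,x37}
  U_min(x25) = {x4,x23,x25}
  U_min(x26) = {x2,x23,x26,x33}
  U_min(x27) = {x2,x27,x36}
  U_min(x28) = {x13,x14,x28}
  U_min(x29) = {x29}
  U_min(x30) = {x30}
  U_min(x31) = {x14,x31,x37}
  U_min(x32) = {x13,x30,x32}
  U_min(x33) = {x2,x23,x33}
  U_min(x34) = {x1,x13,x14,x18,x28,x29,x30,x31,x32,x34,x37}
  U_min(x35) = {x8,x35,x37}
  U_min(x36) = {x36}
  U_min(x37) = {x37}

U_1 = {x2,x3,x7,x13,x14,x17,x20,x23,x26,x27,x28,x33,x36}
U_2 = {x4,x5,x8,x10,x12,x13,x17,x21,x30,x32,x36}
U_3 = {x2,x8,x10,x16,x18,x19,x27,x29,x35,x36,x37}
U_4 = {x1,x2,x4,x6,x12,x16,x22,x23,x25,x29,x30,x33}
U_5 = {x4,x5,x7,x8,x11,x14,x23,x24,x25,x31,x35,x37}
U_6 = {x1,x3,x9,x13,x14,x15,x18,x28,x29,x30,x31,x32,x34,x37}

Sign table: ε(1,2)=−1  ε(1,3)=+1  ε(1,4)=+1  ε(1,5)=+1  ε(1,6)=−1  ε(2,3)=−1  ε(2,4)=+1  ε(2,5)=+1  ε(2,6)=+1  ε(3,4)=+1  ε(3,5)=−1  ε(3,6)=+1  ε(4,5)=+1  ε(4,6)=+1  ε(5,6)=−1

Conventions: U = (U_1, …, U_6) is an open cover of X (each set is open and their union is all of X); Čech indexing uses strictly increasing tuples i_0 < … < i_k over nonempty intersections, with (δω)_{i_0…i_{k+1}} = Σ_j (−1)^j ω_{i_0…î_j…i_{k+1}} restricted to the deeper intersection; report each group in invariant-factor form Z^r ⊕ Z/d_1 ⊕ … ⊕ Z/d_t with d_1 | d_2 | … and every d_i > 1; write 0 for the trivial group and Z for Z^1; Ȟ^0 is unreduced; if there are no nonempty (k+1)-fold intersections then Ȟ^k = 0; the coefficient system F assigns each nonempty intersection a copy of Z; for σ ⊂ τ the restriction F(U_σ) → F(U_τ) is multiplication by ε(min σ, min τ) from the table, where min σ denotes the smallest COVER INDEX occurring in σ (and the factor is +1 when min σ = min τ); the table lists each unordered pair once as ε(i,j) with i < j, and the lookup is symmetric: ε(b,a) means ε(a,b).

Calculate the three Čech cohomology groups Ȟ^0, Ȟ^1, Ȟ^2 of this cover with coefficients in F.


Ȟ^0 = 0, Ȟ^1 = Z/2 and Ȟ^2 = Z

intersection data:
  U12={x13,x17,x36} U13={x2,x27,x36} U14={x2,x23,x33} U15={x7,x14,x23} U16={x3,x13,x14,x28} U23={x8,x10,x36} U24={x4,x12,x30} U25={x4,x5,x8} U26={x13,x30,x32} U34={x2,x16,x29} U35={x8,x35,x37} U36={x18,x29,x37} U45={x4,x23,x25} U46={x1,x29,x30} U56={x14,x31,x37}
  U123={x36} U126={x13} U134={x2} U145={x23} U156={x14} U235={x8} U245={x4} U246={x30} U346={x29} U356={x37}
C dims 6,15,10; δ0: rk 6, SNF 1^5·2; δ1: rk 9, SNF 1^9
Ȟ^0 = (6 − 6) − 0 = 0, so Ȟ^0 ≅ 0
Ȟ^1 = (15 − 9) − 6 = 0 plus torsion [2], so Ȟ^1 ≅ Z/2
Ȟ^2 = (10 − 0) − 9 = 1, so Ȟ^2 ≅ Z


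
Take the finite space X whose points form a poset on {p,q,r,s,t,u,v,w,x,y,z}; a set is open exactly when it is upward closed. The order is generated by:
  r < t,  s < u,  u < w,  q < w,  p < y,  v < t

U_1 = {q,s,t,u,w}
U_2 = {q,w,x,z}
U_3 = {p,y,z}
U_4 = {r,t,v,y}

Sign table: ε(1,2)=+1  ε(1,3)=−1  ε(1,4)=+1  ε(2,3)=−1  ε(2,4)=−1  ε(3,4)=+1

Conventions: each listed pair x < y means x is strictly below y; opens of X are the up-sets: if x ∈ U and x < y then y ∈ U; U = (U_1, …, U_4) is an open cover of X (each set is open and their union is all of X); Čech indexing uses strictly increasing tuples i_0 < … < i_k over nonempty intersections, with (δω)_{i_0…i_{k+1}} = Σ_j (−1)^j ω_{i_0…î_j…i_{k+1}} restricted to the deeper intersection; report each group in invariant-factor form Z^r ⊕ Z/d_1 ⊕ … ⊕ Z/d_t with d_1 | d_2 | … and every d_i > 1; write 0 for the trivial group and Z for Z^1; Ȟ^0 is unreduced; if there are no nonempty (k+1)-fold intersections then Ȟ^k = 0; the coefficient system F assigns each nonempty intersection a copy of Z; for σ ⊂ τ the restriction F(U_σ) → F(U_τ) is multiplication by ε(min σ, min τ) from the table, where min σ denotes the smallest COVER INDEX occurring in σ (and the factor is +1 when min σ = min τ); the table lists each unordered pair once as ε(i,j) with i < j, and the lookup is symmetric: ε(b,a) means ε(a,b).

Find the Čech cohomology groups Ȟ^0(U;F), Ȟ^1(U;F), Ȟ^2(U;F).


nonempty intersections:
  U12={q,w} U14={t} U23={z} U34={y}
C dims 4,4; δ0: rk 4, SNF 1^3·2
Ȟ^0: (4−4)−0=0 ⇒ 0
Ȟ^1: (4−0)−4=0 plus torsion [2] ⇒ Z/2
Ȟ^2: (0−0)−0=0 ⇒ 0

Ȟ^0 = 0,  Ȟ^1 = Z/2,  Ȟ^2 = 0


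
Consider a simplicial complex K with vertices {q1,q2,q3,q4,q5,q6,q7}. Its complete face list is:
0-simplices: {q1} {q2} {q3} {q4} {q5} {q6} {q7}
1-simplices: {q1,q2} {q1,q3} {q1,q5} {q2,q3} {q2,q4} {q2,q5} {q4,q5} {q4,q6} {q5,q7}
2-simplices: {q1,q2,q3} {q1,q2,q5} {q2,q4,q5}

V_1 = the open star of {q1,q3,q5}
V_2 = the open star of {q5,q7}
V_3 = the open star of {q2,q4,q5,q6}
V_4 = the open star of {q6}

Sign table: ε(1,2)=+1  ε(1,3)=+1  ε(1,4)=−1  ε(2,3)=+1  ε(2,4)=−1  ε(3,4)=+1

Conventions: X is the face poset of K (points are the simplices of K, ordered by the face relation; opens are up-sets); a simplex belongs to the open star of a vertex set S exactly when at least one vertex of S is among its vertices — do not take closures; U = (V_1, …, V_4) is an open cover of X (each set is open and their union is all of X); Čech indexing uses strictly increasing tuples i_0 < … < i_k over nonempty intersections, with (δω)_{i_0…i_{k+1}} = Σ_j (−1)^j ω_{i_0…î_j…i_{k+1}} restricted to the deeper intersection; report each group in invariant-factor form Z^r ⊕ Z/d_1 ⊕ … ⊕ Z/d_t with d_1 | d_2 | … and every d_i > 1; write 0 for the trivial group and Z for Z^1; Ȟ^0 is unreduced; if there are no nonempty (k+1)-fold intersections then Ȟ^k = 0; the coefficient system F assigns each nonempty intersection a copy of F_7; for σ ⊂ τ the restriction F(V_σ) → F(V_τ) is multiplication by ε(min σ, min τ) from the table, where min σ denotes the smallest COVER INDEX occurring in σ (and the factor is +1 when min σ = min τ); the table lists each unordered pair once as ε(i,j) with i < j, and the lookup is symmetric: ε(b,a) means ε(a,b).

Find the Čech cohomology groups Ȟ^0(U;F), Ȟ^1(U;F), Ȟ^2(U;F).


Ȟ^0 ≅ Z/7, Ȟ^1 ≅ 0 and Ȟ^2 ≅ 0

nonempty overlaps:
  V1={{q1},{q3},{q5},{q1,q2},{q1,q3},{q1,q5},{q2,q3},{q2,q5},{q4,q5},{q5,q7},{q1,q2,q3},{q1,q2,q5},{q2,q4,q5}} V2={{q5},{q7},{q1,q5},{q2,q5},{q4,q5},{q5,q7},{q1,q2,q5},{q2,q4,q5}} V3={{q2},{q4},{q5},{q6},{q1,q2},{q1,q5},{q2,q3},{q2,q4},{q2,q5},{q4,q5},{q4,q6},{q5,q7},{q1,q2,q3},{q1,q2,q5},{q2,q4,q5}} V4={{q6},{q4,q6}}
  V12={{q5},{q1,q5},{q2,q5},{q4,q5},{q5,q7},{q1,q2,q5},{q2,q4,q5}} V13={{q5},{q1,q2},{q1,q5},{q2,q3},{q2,q5},{q4,q5},{q5,q7},{q1,q2,q3},{q1,q2,q5},{q2,q4,q5}} V23={{q5},{q1,q5},{q2,q5},{q4,q5},{q5,q7},{q1,q2,q5},{q2,q4,q5}} V34={{q6},{q4,q6}}
  V123={{q5},{q1,q5},{q2,q5},{q4,q5},{q5,q7},{q1,q2,q5},{q2,q4,q5}}
C dims 4,4,1; δ0: rk_F7 3; δ1: rk_F7 1
degree 0: 4−3−0 = 1 → Ȟ^0 ≅ Z/7
degree 1: 4−1−3 = 0 → Ȟ^1 ≅ 0
degree 2: 1−0−1 = 0 → Ȟ^2 ≅ 0


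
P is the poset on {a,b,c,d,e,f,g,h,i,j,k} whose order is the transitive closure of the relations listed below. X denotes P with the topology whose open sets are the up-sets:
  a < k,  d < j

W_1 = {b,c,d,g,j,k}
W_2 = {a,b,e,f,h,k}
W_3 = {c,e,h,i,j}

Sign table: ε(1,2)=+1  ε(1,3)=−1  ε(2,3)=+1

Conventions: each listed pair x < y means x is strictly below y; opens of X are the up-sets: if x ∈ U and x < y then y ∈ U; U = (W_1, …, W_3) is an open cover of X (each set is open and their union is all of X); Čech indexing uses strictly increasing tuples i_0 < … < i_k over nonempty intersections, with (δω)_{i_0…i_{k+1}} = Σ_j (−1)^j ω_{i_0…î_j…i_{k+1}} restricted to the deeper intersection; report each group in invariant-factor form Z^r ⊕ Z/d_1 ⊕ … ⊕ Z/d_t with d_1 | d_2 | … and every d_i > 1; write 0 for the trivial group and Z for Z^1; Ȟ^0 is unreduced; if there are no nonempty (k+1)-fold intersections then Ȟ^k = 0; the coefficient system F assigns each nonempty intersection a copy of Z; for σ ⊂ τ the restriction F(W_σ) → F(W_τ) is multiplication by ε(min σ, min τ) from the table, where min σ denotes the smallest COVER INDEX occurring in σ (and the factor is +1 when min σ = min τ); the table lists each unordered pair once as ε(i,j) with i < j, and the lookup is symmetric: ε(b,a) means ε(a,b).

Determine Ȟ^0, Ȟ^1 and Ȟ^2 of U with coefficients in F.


Ȟ^0 = 0, Ȟ^1 = Z/2 and Ȟ^2 = 0

nerve of the cover:
  W12={b,k} W13={c,j} W23={e,h}
C dims 3,3; δ0: rk 3, SNF 1^2·2
Ȟ^0 = (3 − 3) − 0 = 0, so Ȟ^0 ≅ 0
Ȟ^1 = (3 − 0) − 3 = 0 plus torsion [2], so Ȟ^1 ≅ Z/2
Ȟ^2 = (0 − 0) − 0 = 0, so Ȟ^2 ≅ 0


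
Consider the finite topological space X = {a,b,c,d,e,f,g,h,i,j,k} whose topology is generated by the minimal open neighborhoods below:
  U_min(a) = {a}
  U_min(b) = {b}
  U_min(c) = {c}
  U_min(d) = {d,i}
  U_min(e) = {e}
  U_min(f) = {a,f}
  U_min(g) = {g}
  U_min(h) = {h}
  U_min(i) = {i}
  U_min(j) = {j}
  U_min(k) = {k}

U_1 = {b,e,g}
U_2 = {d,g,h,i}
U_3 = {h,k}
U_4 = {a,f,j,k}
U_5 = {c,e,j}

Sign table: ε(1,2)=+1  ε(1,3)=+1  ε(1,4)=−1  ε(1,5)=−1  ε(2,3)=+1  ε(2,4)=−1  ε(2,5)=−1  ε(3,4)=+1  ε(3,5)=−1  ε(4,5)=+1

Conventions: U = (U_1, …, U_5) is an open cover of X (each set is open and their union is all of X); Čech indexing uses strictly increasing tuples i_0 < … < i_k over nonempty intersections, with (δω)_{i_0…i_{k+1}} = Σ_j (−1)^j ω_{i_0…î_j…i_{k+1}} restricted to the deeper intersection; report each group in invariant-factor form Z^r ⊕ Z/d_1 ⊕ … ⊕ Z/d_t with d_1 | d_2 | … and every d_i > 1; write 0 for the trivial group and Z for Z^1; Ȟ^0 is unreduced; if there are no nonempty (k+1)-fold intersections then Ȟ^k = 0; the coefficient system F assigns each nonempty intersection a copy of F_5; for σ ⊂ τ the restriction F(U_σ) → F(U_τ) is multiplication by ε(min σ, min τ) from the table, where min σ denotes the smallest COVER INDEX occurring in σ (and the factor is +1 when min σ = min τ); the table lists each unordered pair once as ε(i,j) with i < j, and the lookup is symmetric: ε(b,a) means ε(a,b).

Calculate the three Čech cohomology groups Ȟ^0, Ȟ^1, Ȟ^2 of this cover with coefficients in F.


Ȟ^0(U;F) ≅ 0, Ȟ^1(U;F) ≅ 0, Ȟ^2(U;F) ≅ 0

nonempty overlaps:
  U12={g} U15={e} U23={h} U34={k} U45={j}
C dims 5,5; δ0: rk_F5 5
degree 0: 5−5−0 = 0 → Ȟ^0 ≅ 0
degree 1: 5−0−5 = 0 → Ȟ^1 ≅ 0
degree 2: 0−0−0 = 0 → Ȟ^2 ≅ 0


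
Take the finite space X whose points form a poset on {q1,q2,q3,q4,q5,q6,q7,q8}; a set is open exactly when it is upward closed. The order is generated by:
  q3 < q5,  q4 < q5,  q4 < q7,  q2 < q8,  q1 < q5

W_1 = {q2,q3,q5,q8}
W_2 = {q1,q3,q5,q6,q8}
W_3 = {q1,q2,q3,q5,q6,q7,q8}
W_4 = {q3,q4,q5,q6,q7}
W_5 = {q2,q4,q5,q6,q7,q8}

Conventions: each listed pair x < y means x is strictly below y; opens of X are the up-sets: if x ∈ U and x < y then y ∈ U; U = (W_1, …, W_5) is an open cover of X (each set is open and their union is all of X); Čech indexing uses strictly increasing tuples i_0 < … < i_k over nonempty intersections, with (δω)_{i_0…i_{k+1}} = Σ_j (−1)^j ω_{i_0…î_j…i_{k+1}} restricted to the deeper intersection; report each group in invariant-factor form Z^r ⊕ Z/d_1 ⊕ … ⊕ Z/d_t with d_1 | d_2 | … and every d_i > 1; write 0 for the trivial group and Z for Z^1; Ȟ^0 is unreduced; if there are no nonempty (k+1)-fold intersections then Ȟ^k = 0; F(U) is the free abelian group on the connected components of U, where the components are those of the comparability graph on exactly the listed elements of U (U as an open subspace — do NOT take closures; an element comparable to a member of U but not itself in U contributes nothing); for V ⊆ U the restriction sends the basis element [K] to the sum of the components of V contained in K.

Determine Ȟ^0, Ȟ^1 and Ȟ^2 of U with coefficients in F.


cover nerve:
  W12={q3,q5,q8} W13={q2,q3,q5,q8} W14={q3,q5} W15={q2,q5,q8} W23={q1,q3,q5,q6,q8} W24={q3,q5,q6} W25={q5,q6,q8} W34={q3,q5,q6,q7} W35={q2,q5,q6,q7,q8} W45={q4,q5,q6,q7}
  W123={q3,q5,q8} W124={q3,q5} W125={q5,q8} W134={q3,q5} W135={q2,q5,q8} W145={q5} W234={q3,q5,q6} W235={q5,q6,q8} W245={q5,q6} W345={q5,q6,q7}
  W1234={q3,q5} W1235={q5,q8} W1245={q5} W1345={q5} W2345={q5,q6}
  W12345={q5}
components per intersection:
  W1: {q2,q8} {q3,q5}
  W2: {q1,q3,q5} {q6} {q8}
  W3: {q1,q3,q5} {q2,q8} {q6} {q7}
  W4: {q3,q4,q5,q7} {q6}
  W5: {q2,q8} {q4,q5,q7} {q6}
  W12: {q3,q5} {q8}
  W13: {q2,q8} {q3,q5}
  W14: {q3,q5}
  W15: {q2,q8} {q5}
  W23: {q1,q3,q5} {q6} {q8}
  W24: {q3,q5} {q6}
  W25: {q5} {q6} {q8}
  W34: {q3,q5} {q6} {q7}
  W35: {q2,q8} {q5} {q6} {q7}
  W45: {q4,q5,q7} {q6}
  W123: {q3,q5} {q8}
  W124: {q3,q5}
  W125: {q5} {q8}
  W134: {q3,q5}
  W135: {q2,q8} {q5}
  W145: {q5}
  W234: {q3,q5} {q6}
  W235: {q5} {q6} {q8}
  W245: {q5} {q6}
  W345: {q5} {q6} {q7}
  W1234: {q3,q5}
  W1235: {q5} {q8}
  W1245: {q5}
  W1345: {q5}
  W2345: {q5} {q6}
  W12345: {q5}
C dims 14,24,19,7; δ0: rk 11, SNF 1^11; δ1: rk 13, SNF 1^13; δ2: rk 6, SNF 1^6
Ȟ^0: (14−11)−0=3 ⇒ Z^3
Ȟ^1: (24−13)−11=0 ⇒ 0
Ȟ^2: (19−6)−13=0 ⇒ 0

Ȟ^0(U;F) ≅ Z^3,  Ȟ^1(U;F) ≅ 0,  Ȟ^2(U;F) ≅ 0


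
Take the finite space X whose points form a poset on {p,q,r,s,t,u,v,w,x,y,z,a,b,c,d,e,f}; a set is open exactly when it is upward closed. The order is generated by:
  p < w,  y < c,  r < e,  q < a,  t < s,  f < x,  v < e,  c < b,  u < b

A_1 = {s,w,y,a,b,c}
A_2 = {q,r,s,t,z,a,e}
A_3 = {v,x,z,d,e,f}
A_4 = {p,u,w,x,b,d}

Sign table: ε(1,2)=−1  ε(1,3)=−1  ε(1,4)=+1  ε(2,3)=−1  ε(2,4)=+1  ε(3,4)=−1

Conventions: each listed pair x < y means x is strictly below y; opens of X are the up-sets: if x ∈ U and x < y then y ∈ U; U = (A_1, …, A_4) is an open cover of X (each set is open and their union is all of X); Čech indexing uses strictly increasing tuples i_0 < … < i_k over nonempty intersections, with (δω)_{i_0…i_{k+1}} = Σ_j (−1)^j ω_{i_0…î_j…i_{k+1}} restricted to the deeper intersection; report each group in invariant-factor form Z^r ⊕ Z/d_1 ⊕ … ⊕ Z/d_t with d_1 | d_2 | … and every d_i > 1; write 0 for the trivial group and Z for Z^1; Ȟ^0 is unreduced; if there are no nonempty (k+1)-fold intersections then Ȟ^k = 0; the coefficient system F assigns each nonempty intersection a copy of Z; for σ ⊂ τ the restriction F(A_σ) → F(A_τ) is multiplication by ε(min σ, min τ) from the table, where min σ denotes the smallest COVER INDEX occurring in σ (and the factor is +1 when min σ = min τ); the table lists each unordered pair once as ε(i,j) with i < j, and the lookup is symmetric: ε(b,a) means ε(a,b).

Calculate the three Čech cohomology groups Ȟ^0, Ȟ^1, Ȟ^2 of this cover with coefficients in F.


Ȟ^0 = 0; Ȟ^1 = Z/2; Ȟ^2 = 0

nerve of the cover:
  A12={s,a} A14={w,b} A23={z,e} A34={x,d}
C dims 4,4; δ0: rk 4, SNF 1^3·2
Ȟ^0 = (4 − 4) − 0 = 0, so Ȟ^0 ≅ 0
Ȟ^1 = (4 − 0) − 4 = 0 plus torsion [2], so Ȟ^1 ≅ Z/2
Ȟ^2 = (0 − 0) − 0 = 0, so Ȟ^2 ≅ 0


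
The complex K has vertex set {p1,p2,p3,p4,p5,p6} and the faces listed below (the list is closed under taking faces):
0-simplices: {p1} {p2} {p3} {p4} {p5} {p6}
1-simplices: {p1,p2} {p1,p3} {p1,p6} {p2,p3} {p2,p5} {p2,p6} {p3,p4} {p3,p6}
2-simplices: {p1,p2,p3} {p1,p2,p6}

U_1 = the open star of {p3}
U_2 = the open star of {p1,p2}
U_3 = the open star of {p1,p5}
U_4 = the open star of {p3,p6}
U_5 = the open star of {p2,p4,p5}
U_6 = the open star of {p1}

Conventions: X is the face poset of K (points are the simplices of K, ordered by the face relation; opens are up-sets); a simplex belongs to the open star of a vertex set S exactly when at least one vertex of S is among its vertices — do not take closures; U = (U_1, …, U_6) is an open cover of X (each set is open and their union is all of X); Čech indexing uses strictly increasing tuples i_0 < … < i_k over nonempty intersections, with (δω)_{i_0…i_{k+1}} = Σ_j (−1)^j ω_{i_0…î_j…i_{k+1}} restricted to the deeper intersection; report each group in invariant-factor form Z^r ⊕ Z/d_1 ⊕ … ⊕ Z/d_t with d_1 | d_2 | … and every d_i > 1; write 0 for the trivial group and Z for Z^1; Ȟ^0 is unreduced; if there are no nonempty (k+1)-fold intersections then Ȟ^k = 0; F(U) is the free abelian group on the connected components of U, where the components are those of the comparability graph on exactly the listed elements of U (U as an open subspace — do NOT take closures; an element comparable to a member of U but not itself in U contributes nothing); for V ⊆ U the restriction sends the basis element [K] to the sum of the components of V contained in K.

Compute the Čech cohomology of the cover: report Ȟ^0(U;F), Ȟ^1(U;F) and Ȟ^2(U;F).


nerve simplices:
  U1={{p3},{p1,p3},{p2,p3},{p3,p4},{p3,p6},{p1,p2,p3}} U2={{p1},{p2},{p1,p2},{p1,p3},{p1,p6},{p2,p3},{p2,p5},{p2,p6},{p1,p2,p3},{p1,p2,p6}} U3={{p1},{p5},{p1,p2},{p1,p3},{p1,p6},{p2,p5},{p1,p2,p3},{p1,p2,p6}} U4={{p3},{p6},{p1,p3},{p1,p6},{p2,p3},{p2,p6},{p3,p4},{p3,p6},{p1,p2,p3},{p1,p2,p6}} U5={{p2},{p4},{p5},{p1,p2},{p2,p3},{p2,p5},{p2,p6},{p3,p4},{p1,p2,p3},{p1,p2,p6}} U6={{p1},{p1,p2},{p1,p3},{p1,p6},{p1,p2,p3},{p1,p2,p6}}
  U12={{p1,p3},{p2,p3},{p1,p2,p3}} U13={{p1,p3},{p1,p2,p3}} U14={{p3},{p1,p3},{p2,p3},{p3,p4},{p3,p6},{p1,p2,p3}} U15={{p2,p3},{p3,p4},{p1,p2,p3}} U16={{p1,p3},{p1,p2,p3}} U23={{p1},{p1,p2},{p1,p3},{p1,p6},{p2,p5},{p1,p2,p3},{p1,p2,p6}} U24={{p1,p3},{p1,p6},{p2,p3},{p2,p6},{p1,p2,p3},{p1,p2,p6}} U25={{p2},{p1,p2},{p2,p3},{p2,p5},{p2,p6},{p1,p2,p3},{p1,p2,p6}} U26={{p1},{p1,p2},{p1,p3},{p1,p6},{p1,p2,p3},{p1,p2,p6}} U34={{p1,p3},{p1,p6},{p1,p2,p3},{p1,p2,p6}} U35={{p5},{p1,p2},{p2,p5},{p1,p2,p3},{p1,p2,p6}} U36={{p1},{p1,p2},{p1,p3},{p1,p6},{p1,p2,p3},{p1,p2,p6}} U45={{p2,p3},{p2,p6},{p3,p4},{p1,p2,p3},{p1,p2,p6}} U46={{p1,p3},{p1,p6},{p1,p2,p3},{p1,p2,p6}} U56={{p1,p2},{p1,p2,p3},{p1,p2,p6}}
  U123={{p1,p3},{p1,p2,p3}} U124={{p1,p3},{p2,p3},{p1,p2,p3}} U125={{p2,p3},{p1,p2,p3}} U126={{p1,p3},{p1,p2,p3}} U134={{p1,p3},{p1,p2,p3}} U135={{p1,p2,p3}} U136={{p1,p3},{p1,p2,p3}} U145={{p2,p3},{p3,p4},{p1,p2,p3}} U146={{p1,p3},{p1,p2,p3}} U156={{p1,p2,p3}} U234={{p1,p3},{p1,p6},{p1,p2,p3},{p1,p2,p6}} U235={{p1,p2},{p2,p5},{p1,p2,p3},{p1,p2,p6}} U236={{p1},{p1,p2},{p1,p3},{p1,p6},{p1,p2,p3},{p1,p2,p6}} U245={{p2,p3},{p2,p6},{p1,p2,p3},{p1,p2,p6}} U246={{p1,p3},{p1,p6},{p1,p2,p3},{p1,p2,p6}} U256={{p1,p2},{p1,p2,p3},{p1,p2,p6}} U345={{p1,p2,p3},{p1,p2,p6}} U346={{p1,p3},{p1,p6},{p1,p2,p3},{p1,p2,p6}} U356={{p1,p2},{p1,p2,p3},{p1,p2,p6}} U456={{p1,p2,p3},{p1,p2,p6}}
  U1234={{p1,p3},{p1,p2,p3}} U1235={{p1,p2,p3}} U1236={{p1,p3},{p1,p2,p3}} U1245={{p2,p3},{p1,p2,p3}} U1246={{p1,p3},{p1,p2,p3}} U1256={{p1,p2,p3}} U1345={{p1,p2,p3}} U1346={{p1,p3},{p1,p2,p3}} U1356={{p1,p2,p3}} U1456={{p1,p2,p3}} U2345={{p1,p2,p3},{p1,p2,p6}} U2346={{p1,p3},{p1,p6},{p1,p2,p3},{p1,p2,p6}} U2356={{p1,p2},{p1,p2,p3},{p1,p2,p6}} U2456={{p1,p2,p3},{p1,p2,p6}} U3456={{p1,p2,p3},{p1,p2,p6}}
  U12345={{p1,p2,p3}} U12346={{p1,p3},{p1,p2,p3}} U12356={{p1,p2,p3}} U12456={{p1,p2,p3}} U13456={{p1,p2,p3}} U23456={{p1,p2,p3},{p1,p2,p6}}
  U123456={{p1,p2,p3}}
components per intersection:
  U1: {{p3},{p1,p3},{p2,p3},{p3,p4},{p3,p6},{p1,p2,p3}}
  U2: {{p1},{p2},{p1,p2},{p1,p3},{p1,p6},{p2,p3},{p2,p5},{p2,p6},{p1,p2,p3},{p1,p2,p6}}
  U3: {{p1},{p1,p2},{p1,p3},{p1,p6},{p1,p2,p3},{p1,p2,p6}} {{p5},{p2,p5}}
  U4: {{p3},{p6},{p1,p3},{p1,p6},{p2,p3},{p2,p6},{p3,p4},{p3,p6},{p1,p2,p3},{p1,p2,p6}}
  U5: {{p2},{p5},{p1,p2},{p2,p3},{p2,p5},{p2,p6},{p1,p2,p3},{p1,p2,p6}} {{p4},{p3,p4}}
  U6: {{p1},{p1,p2},{p1,p3},{p1,p6},{p1,p2,p3},{p1,p2,p6}}
  U12: {{p1,p3},{p2,p3},{p1,p2,p3}}
  U13: {{p1,p3},{p1,p2,p3}}
  U14: {{p3},{p1,p3},{p2,p3},{p3,p4},{p3,p6},{p1,p2,p3}}
  U15: {{p2,p3},{p1,p2,p3}} {{p3,p4}}
  U16: {{p1,p3},{p1,p2,p3}}
  U23: {{p1},{p1,p2},{p1,p3},{p1,p6},{p1,p2,p3},{p1,p2,p6}} {{p2,p5}}
  U24: {{p1,p3},{p2,p3},{p1,p2,p3}} {{p1,p6},{p2,p6},{p1,p2,p6}}
  U25: {{p2},{p1,p2},{p2,p3},{p2,p5},{p2,p6},{p1,p2,p3},{p1,p2,p6}}
  U26: {{p1},{p1,p2},{p1,p3},{p1,p6},{p1,p2,p3},{p1,p2,p6}}
  U34: {{p1,p3},{p1,p2,p3}} {{p1,p6},{p1,p2,p6}}
  U35: {{p5},{p2,p5}} {{p1,p2},{p1,p2,p3},{p1,p2,p6}}
  U36: {{p1},{p1,p2},{p1,p3},{p1,p6},{p1,p2,p3},{p1,p2,p6}}
  U45: {{p2,p3},{p1,p2,p3}} {{p2,p6},{p1,p2,p6}} {{p3,p4}}
  U46: {{p1,p3},{p1,p2,p3}} {{p1,p6},{p1,p2,p6}}
  U56: {{p1,p2},{p1,p2,p3},{p1,p2,p6}}
  U123: {{p1,p3},{p1,p2,p3}}
  U124: {{p1,p3},{p2,p3},{p1,p2,p3}}
  U125: {{p2,p3},{p1,p2,p3}}
  U126: {{p1,p3},{p1,p2,p3}}
  U134: {{p1,p3},{p1,p2,p3}}
  U135: {{p1,p2,p3}}
  U136: {{p1,p3},{p1,p2,p3}}
  U145: {{p2,p3},{p1,p2,p3}} {{p3,p4}}
  U146: {{p1,p3},{p1,p2,p3}}
  U156: {{p1,p2,p3}}
  U234: {{p1,p3},{p1,p2,p3}} {{p1,p6},{p1,p2,p6}}
  U235: {{p1,p2},{p1,p2,p3},{p1,p2,p6}} {{p2,p5}}
  U236: {{p1},{p1,p2},{p1,p3},{p1,p6},{p1,p2,p3},{p1,p2,p6}}
  U245: {{p2,p3},{p1,p2,p3}} {{p2,p6},{p1,p2,p6}}
  U246: {{p1,p3},{p1,p2,p3}} {{p1,p6},{p1,p2,p6}}
  U256: {{p1,p2},{p1,p2,p3},{p1,p2,p6}}
  U345: {{p1,p2,p3}} {{p1,p2,p6}}
  U346: {{p1,p3},{p1,p2,p3}} {{p1,p6},{p1,p2,p6}}
  U356: {{p1,p2},{p1,p2,p3},{p1,p2,p6}}
  U456: {{p1,p2,p3}} {{p1,p2,p6}}
  U1234: {{p1,p3},{p1,p2,p3}}
  U1235: {{p1,p2,p3}}
  U1236: {{p1,p3},{p1,p2,p3}}
  U1245: {{p2,p3},{p1,p2,p3}}
  U1246: {{p1,p3},{p1,p2,p3}}
  U1256: {{p1,p2,p3}}
  U1345: {{p1,p2,p3}}
  U1346: {{p1,p3},{p1,p2,p3}}
  U1356: {{p1,p2,p3}}
  U1456: {{p1,p2,p3}}
  U2345: {{p1,p2,p3}} {{p1,p2,p6}}
  U2346: {{p1,p3},{p1,p2,p3}} {{p1,p6},{p1,p2,p6}}
  U2356: {{p1,p2},{p1,p2,p3},{p1,p2,p6}}
  U2456: {{p1,p2,p3}} {{p1,p2,p6}}
  U3456: {{p1,p2,p3}} {{p1,p2,p6}}
  U12345: {{p1,p2,p3}}
  U12346: {{p1,p3},{p1,p2,p3}}
  U12356: {{p1,p2,p3}}
  U12456: {{p1,p2,p3}}
  U13456: {{p1,p2,p3}}
  U23456: {{p1,p2,p3}} {{p1,p2,p6}}
  U123456: {{p1,p2,p3}}
C dims 8,23,28,19; δ0: rk 7, SNF 1^7; δ1: rk 15, SNF 1^15; δ2: rk 13, SNF 1^13
degree 0: 8−7−0 = 1 → Ȟ^0 ≅ Z
degree 1: 23−15−7 = 1 → Ȟ^1 ≅ Z
degree 2: 28−13−15 = 0 → Ȟ^2 ≅ 0

Ȟ^0 = Z,  Ȟ^1 = Z,  Ȟ^2 = 0


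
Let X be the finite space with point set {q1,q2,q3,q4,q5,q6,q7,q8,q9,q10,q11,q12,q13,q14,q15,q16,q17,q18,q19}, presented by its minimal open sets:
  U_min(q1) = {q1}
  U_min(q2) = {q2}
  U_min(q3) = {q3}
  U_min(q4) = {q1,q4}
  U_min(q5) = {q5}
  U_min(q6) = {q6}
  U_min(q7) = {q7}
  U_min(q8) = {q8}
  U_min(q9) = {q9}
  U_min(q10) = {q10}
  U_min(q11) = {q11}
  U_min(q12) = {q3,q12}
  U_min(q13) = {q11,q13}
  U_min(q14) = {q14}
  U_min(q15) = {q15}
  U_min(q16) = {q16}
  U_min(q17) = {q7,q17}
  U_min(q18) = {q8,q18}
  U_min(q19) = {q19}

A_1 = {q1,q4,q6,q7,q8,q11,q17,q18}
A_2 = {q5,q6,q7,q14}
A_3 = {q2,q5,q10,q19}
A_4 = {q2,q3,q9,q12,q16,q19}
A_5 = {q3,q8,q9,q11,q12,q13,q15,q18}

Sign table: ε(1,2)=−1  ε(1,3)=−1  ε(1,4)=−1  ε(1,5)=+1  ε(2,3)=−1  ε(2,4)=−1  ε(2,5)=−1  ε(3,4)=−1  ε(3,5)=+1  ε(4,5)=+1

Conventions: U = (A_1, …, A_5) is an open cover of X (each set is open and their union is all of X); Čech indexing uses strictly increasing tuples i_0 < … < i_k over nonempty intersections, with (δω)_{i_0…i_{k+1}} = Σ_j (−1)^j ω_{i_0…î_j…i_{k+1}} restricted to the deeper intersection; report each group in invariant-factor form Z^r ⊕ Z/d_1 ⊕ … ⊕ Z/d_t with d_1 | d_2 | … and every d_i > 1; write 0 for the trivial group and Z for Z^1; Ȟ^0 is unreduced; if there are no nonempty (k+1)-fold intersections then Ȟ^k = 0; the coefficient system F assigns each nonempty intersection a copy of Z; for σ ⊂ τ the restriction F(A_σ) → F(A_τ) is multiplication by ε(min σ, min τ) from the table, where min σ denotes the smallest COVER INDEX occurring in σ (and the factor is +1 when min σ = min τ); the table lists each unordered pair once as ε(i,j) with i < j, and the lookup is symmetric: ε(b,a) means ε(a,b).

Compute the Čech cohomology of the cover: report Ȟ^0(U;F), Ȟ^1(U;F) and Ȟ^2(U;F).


Ȟ^0(U;F) ≅ 0; Ȟ^1(U;F) ≅ Z/2; Ȟ^2(U;F) ≅ 0

nonempty intersections:
  A12={q6,q7} A15={q8,q11,q18} A23={q5} A34={q2,q19} A45={q3,q9,q12}
C dims 5,5; δ0: rk 5, SNF 1^4·2
Ȟ^0: (5−5)−0=0 ⇒ 0
Ȟ^1: (5−0)−5=0 plus torsion [2] ⇒ Z/2
Ȟ^2: (0−0)−0=0 ⇒ 0


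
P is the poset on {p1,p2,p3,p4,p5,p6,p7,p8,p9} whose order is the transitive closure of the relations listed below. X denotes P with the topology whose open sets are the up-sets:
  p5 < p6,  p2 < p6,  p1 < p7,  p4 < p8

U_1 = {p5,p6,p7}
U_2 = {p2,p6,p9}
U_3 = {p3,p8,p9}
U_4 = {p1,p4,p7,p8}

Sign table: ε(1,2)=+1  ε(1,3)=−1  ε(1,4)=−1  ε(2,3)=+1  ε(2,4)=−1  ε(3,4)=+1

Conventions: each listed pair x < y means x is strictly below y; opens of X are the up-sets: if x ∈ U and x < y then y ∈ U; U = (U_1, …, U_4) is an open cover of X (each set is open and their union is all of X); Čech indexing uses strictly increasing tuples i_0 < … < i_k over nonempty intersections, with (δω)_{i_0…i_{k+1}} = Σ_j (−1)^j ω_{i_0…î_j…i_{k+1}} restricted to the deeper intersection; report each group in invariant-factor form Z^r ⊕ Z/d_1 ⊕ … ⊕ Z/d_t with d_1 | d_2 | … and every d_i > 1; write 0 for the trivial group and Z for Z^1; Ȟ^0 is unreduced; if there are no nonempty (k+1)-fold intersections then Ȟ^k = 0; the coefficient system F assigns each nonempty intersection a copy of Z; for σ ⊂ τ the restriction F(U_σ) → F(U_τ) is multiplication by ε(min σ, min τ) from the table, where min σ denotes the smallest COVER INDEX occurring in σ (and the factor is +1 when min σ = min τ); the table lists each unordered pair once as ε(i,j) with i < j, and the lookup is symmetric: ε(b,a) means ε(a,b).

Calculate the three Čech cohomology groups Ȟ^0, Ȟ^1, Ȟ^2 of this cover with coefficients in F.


Ȟ^0 ≅ 0, Ȟ^1 ≅ Z/2 and Ȟ^2 ≅ 0

nonempty intersections:
  U12={p6} U14={p7} U23={p9} U34={p8}
C dims 4,4; δ0: rk 4, SNF 1^3·2
Ȟ^0: (4−4)−0=0 ⇒ 0
Ȟ^1: (4−0)−4=0 plus torsion [2] ⇒ Z/2
Ȟ^2: (0−0)−0=0 ⇒ 0


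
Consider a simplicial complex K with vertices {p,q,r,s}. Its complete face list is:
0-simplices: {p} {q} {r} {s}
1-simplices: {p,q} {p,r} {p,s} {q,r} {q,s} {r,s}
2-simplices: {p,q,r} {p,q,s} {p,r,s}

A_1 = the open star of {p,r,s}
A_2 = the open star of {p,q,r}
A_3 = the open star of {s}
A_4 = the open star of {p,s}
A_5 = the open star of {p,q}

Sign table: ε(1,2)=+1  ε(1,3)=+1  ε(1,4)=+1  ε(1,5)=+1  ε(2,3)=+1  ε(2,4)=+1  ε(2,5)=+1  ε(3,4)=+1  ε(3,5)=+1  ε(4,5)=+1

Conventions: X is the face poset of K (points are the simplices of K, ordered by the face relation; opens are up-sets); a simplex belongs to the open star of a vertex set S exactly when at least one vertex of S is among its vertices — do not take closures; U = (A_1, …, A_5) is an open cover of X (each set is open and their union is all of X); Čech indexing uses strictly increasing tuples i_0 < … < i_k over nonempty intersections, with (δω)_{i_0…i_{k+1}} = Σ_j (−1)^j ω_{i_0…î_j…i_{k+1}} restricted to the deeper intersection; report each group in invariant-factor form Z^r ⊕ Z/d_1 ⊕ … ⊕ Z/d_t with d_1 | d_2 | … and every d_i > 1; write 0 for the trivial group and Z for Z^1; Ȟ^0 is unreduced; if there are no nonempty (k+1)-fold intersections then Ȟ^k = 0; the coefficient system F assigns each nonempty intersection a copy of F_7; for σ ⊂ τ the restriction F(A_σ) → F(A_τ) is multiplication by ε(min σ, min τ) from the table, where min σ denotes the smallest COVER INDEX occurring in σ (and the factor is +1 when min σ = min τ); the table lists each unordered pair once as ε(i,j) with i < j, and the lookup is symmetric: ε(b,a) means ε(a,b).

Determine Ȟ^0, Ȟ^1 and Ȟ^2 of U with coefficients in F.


nonempty intersections:
  A1={{p},{r},{s},{p,q},{p,r},{p,s},{q,r},{q,s},{r,s},{p,q,r},{p,q,s},{p,r,s}} A2={{p},{q},{r},{p,q},{p,r},{p,s},{q,r},{q,s},{r,s},{p,q,r},{p,q,s},{p,r,s}} A3={{s},{p,s},{q,s},{r,s},{p,q,s},{p,r,s}} A4={{p},{s},{p,q},{p,r},{p,s},{q,s},{r,s},{p,q,r},{p,q,s},{p,r,s}} A5={{p},{q},{p,q},{p,r},{p,s},{q,r},{q,s},{p,q,r},{p,q,s},{p,r,s}}
  A12={{p},{r},{p,q},{p,r},{p,s},{q,r},{q,s},{r,s},{p,q,r},{p,q,s},{p,r,s}} A13={{s},{p,s},{q,s},{r,s},{p,q,s},{p,r,s}} A14={{p},{s},{p,q},{p,r},{p,s},{q,s},{r,s},{p,q,r},{p,q,s},{p,r,s}} A15={{p},{p,q},{p,r},{p,s},{q,r},{q,s},{p,q,r},{p,q,s},{p,r,s}} A23={{p,s},{q,s},{r,s},{p,q,s},{p,r,s}} A24={{p},{p,q},{p,r},{p,s},{q,s},{r,s},{p,q,r},{p,q,s},{p,r,s}} A25={{p},{q},{p,q},{p,r},{p,s},{q,r},{q,s},{p,q,r},{p,q,s},{p,r,s}} A34={{s},{p,s},{q,s},{r,s},{p,q,s},{p,r,s}} A35={{p,s},{q,s},{p,q,s},{p,r,s}} A45={{p},{p,q},{p,r},{p,s},{q,s},{p,q,r},{p,q,s},{p,r,s}}
  A123={{p,s},{q,s},{r,s},{p,q,s},{p,r,s}} A124={{p},{p,q},{p,r},{p,s},{q,s},{r,s},{p,q,r},{p,q,s},{p,r,s}} A125={{p},{p,q},{p,r},{p,s},{q,r},{q,s},{p,q,r},{p,q,s},{p,r,s}} A134={{s},{p,s},{q,s},{r,s},{p,q,s},{p,r,s}} A135={{p,s},{q,s},{p,q,s},{p,r,s}} A145={{p},{p,q},{p,r},{p,s},{q,s},{p,q,r},{p,q,s},{p,r,s}} A234={{p,s},{q,s},{r,s},{p,q,s},{p,r,s}} A235={{p,s},{q,s},{p,q,s},{p,r,s}} A245={{p},{p,q},{p,r},{p,s},{q,s},{p,q,r},{p,q,s},{p,r,s}} A345={{p,s},{q,s},{p,q,s},{p,r,s}}
  A1234={{p,s},{q,s},{r,s},{p,q,s},{p,r,s}} A1235={{p,s},{q,s},{p,q,s},{p,r,s}} A1245={{p},{p,q},{p,r},{p,s},{q,s},{p,q,r},{p,q,s},{p,r,s}} A1345={{p,s},{q,s},{p,q,s},{p,r,s}} A2345={{p,s},{q,s},{p,q,s},{p,r,s}}
  A12345={{p,s},{q,s},{p,q,s},{p,r,s}}
C dims 5,10,10,5; δ0: rk_F7 4; δ1: rk_F7 6; δ2: rk_F7 4
Ȟ^0: (5−4)−0=1 ⇒ Z/7
Ȟ^1: (10−6)−4=0 ⇒ 0
Ȟ^2: (10−4)−6=0 ⇒ 0

Ȟ^0 ≅ Z/7; Ȟ^1 ≅ 0; Ȟ^2 ≅ 0


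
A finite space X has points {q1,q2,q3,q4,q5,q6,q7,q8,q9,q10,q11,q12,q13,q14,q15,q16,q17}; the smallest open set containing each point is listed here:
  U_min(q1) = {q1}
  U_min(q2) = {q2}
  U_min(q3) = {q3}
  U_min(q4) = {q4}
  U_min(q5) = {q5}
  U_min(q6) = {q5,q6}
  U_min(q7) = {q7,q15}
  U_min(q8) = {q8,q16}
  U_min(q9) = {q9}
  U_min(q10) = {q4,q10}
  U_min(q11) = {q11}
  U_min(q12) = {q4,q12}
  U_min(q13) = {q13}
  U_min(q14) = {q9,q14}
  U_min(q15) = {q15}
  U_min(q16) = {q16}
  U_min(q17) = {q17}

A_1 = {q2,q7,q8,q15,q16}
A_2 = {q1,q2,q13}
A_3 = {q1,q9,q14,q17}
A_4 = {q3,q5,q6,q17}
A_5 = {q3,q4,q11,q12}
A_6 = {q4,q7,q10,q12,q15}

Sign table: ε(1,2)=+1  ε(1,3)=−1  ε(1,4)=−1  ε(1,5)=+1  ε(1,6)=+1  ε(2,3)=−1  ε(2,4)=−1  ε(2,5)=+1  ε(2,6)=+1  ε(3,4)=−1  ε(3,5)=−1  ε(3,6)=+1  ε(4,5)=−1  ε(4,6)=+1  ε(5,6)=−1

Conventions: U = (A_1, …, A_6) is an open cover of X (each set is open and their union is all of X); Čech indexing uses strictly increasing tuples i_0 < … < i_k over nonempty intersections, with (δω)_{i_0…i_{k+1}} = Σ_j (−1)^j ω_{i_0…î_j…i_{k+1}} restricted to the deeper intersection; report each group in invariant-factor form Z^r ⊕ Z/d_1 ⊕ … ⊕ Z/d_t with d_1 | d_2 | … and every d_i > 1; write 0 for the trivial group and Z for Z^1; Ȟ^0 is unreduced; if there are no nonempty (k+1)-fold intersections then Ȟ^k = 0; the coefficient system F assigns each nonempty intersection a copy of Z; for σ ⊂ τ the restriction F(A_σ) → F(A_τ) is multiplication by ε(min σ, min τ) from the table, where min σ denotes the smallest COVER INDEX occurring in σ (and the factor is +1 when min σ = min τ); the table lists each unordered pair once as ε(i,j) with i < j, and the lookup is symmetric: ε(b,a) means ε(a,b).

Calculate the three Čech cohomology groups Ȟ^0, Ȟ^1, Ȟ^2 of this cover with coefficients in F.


Ȟ^0 ≅ Z,  Ȟ^1 ≅ Z,  Ȟ^2 ≅ 0

cover nerve:
  A12={q2} A16={q7,q15} A23={q1} A34={q17} A45={q3} A56={q4,q12}
C dims 6,6; δ0: rk 5, SNF 1^5
Ȟ^0: (6−5)−0=1 ⇒ Z
Ȟ^1: (6−0)−5=1 ⇒ Z
Ȟ^2: (0−0)−0=0 ⇒ 0


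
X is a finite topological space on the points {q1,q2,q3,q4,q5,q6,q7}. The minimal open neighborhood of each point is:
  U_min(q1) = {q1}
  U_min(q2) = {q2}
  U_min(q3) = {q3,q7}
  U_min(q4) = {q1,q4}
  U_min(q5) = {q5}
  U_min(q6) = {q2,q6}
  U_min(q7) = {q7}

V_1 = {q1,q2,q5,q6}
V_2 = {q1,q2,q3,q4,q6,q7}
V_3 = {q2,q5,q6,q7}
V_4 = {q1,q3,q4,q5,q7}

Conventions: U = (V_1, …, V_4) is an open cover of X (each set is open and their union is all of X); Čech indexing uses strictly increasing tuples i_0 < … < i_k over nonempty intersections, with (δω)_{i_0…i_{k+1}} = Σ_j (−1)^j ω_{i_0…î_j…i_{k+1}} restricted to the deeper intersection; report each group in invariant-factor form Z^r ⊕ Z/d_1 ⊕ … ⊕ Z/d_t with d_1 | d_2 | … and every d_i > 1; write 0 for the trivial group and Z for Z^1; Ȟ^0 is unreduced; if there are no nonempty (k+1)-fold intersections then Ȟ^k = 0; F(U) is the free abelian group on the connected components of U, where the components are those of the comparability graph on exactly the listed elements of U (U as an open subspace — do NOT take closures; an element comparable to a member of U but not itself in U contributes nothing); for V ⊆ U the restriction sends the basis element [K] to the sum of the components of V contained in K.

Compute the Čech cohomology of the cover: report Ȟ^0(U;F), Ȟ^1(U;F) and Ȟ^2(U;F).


cover nerve:
  V12={q1,q2,q6} V13={q2,q5,q6} V14={q1,q5} V23={q2,q6,q7} V24={q1,q3,q4,q7} V34={q5,q7}
  V123={q2,q6} V124={q1} V134={q5} V234={q7}
components per intersection:
  V1: {q1} {q2,q6} {q5}
  V2: {q1,q4} {q2,q6} {q3,q7}
  V3: {q2,q6} {q5} {q7}
  V4: {q1,q4} {q3,q7} {q5}
  V12: {q1} {q2,q6}
  V13: {q2,q6} {q5}
  V14: {q1} {q5}
  V23: {q2,q6} {q7}
  V24: {q1,q4} {q3,q7}
  V34: {q5} {q7}
  V123: {q2,q6}
  V124: {q1}
  V134: {q5}
  V234: {q7}
C dims 12,12,4; δ0: rk 8, SNF 1^8; δ1: rk 4, SNF 1^4
Ȟ^0: (12−8)−0=4 ⇒ Z^4
Ȟ^1: (12−4)−8=0 ⇒ 0
Ȟ^2: (4−0)−4=0 ⇒ 0

Ȟ^0 = Z^4, Ȟ^1 = 0, Ȟ^2 = 0
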